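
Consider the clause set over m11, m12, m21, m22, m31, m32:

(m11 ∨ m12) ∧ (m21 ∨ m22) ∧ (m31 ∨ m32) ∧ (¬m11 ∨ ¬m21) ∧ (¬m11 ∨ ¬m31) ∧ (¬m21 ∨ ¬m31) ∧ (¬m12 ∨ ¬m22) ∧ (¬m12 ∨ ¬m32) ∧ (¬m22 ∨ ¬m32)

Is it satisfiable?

No

Branch on m11: set m11 = True.
(¬m21) alone gives m21 = False.
(m22) alone gives m22 = True.
(¬m31) alone gives m31 = False.
(m32) alone gives m32 = True.
But (¬m32) is also a unit clause — contradiction.
Backtrack on m11: now try m11 = False.
(m12) alone gives m12 = True.
(¬m22) alone gives m22 = False.
(m21) alone gives m21 = True.
(¬m31) alone gives m31 = False.
(m32) alone gives m32 = True.
But (¬m32) is also a unit clause — contradiction.
Both values of m11 lead to a conflict.
No assignment satisfies every clause.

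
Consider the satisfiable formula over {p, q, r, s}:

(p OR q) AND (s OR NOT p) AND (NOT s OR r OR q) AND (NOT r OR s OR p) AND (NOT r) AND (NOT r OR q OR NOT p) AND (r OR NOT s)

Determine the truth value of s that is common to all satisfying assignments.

False

Suppose s = true.
Unit clause (NOT r) forces r = false.
That conflicts with the unit clause (r).
So every satisfying assignment has s = False.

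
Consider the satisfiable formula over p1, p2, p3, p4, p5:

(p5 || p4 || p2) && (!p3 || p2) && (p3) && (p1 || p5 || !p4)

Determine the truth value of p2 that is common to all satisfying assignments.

Suppose p2 = false.
(!p3) alone gives p3 = false.
But (p3) is also a unit clause — contradiction.
So every satisfying assignment has p2 = True.

True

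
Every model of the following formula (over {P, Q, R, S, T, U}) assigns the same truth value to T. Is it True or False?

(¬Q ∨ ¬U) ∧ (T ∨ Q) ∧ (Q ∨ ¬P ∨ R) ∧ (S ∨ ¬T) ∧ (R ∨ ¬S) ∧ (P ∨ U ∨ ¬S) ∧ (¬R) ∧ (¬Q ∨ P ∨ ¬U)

False

Suppose T = True.
The clause (S) is unit, so S = True.
The clause (R) is unit, so R = True.
That conflicts with the unit clause (¬R).
So every satisfying assignment has T = False.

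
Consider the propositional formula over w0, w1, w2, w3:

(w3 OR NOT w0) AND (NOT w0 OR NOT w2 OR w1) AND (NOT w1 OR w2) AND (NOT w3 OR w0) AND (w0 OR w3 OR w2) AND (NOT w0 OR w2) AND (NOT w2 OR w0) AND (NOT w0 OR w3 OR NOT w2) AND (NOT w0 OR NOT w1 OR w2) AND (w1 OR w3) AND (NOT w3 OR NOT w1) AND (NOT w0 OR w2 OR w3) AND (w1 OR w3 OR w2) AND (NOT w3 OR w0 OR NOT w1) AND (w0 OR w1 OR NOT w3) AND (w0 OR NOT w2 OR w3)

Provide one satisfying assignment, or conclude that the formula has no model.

UNSATISFIABLE

Case w3 = true:
The clause (w0) is unit, so w0 = true.
The clause (w2) is unit, so w2 = true.
The clause (w1) is unit, so w1 = true.
But (NOT w1) is also a unit clause — contradiction.
Undo w3 and try w3 = false.
The clause (NOT w0) is unit, so w0 = false.
The clause (w2) is unit, so w2 = true.
But (NOT w2) is also a unit clause — contradiction.
Neither w3 = true nor w3 = false works.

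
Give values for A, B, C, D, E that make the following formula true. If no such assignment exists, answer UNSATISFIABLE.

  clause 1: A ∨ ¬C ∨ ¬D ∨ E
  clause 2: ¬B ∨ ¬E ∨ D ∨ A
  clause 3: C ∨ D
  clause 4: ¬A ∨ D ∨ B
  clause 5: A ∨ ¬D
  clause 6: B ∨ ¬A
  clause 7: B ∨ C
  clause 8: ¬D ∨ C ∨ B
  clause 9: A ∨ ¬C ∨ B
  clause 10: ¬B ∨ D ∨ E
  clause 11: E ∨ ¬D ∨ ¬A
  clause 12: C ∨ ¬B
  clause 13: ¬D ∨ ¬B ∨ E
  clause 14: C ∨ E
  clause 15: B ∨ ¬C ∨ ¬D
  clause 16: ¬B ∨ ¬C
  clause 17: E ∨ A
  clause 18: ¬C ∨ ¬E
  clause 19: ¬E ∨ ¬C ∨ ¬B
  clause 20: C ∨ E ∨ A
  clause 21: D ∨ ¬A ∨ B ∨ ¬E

Case C = True:
Unit clause (¬B) forces B = False.
Unit clause (¬A) forces A = False.
Now (A) is unsatisfied and unit — conflict.
That branch fails; take C = False instead.
Unit clause (D) forces D = True.
Unit clause (A) forces A = True.
Unit clause (B) forces B = True.
Now (¬B) is unsatisfied and unit — conflict.
Either choice for C ends in contradiction.

UNSATISFIABLE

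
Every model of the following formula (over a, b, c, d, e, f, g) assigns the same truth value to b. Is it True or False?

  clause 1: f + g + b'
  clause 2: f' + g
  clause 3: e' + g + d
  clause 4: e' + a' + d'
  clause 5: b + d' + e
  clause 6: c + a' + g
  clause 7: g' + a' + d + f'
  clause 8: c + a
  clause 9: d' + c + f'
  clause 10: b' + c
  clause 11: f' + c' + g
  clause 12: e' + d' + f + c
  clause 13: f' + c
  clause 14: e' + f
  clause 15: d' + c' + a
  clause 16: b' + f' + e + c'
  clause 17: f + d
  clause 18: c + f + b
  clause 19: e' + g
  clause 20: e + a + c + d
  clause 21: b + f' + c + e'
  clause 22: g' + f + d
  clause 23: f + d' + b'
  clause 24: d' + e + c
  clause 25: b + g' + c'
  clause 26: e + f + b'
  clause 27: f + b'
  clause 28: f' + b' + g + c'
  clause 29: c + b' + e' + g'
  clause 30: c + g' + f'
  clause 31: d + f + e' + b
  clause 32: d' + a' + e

True

Suppose b = 0.
Try f = 0.
The clause (e') is unit, so e = 0.
The clause (d') is unit, so d = 0.
That conflicts with the unit clause (d).
Undo f and try f = 1.
The clause (g) is unit, so g = 1.
The clause (c) is unit, so c = 1.
That conflicts with the unit clause (c').
Either choice for f ends in contradiction.
So every satisfying assignment has b = True.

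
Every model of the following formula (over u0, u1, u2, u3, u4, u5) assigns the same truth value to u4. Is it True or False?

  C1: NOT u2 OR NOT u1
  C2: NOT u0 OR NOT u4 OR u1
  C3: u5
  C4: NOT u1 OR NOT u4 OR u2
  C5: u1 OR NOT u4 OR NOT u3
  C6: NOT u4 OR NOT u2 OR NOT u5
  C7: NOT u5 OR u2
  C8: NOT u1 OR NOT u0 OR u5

False

Suppose u4 = true.
From the singleton clause (u5), u5 = true.
From the singleton clause (NOT u2), u2 = false.
Now (u2) is unsatisfied and unit — conflict.
So every satisfying assignment has u4 = False.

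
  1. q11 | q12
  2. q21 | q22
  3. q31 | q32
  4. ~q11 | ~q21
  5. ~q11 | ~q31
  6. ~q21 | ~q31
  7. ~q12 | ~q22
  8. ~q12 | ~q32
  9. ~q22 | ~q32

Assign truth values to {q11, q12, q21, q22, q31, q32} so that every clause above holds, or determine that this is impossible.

UNSATISFIABLE

Try q11 = 1.
Unit clause (~q21) forces q21 = 0.
Unit clause (q22) forces q22 = 1.
Unit clause (~q31) forces q31 = 0.
Unit clause (q32) forces q32 = 1.
That conflicts with the unit clause (~q32).
Backtrack on q11: now try q11 = 0.
Unit clause (q12) forces q12 = 1.
Unit clause (~q22) forces q22 = 0.
Unit clause (q21) forces q21 = 1.
Unit clause (~q31) forces q31 = 0.
Unit clause (q32) forces q32 = 1.
That conflicts with the unit clause (~q32).
Both values of q11 lead to a conflict.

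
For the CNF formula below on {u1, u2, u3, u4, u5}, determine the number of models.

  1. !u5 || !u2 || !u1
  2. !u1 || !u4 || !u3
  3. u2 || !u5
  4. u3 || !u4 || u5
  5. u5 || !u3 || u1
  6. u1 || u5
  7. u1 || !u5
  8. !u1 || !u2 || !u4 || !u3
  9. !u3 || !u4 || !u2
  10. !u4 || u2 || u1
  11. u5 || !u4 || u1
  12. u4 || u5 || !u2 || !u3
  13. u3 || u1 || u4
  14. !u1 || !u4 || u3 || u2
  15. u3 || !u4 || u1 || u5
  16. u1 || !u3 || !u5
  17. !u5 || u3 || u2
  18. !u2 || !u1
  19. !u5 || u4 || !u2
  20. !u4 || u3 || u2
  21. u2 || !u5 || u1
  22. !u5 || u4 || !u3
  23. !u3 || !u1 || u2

There are 2^5 = 32 truth assignments over (u1, u2, u3, u4, u5).
Split on u4. With u4 = true, the clauses containing u4 are satisfied and !u4 drops from the rest; 0 of the 2^4 = 16 assignments to the other variables satisfy what remains.
With u4 = false, by the same count on the reduced clause set, 1 assignment works.
(One model: u1=T, u2=F, u3=F, u4=F, u5=F.)
Total: 0 + 1 = 1.

1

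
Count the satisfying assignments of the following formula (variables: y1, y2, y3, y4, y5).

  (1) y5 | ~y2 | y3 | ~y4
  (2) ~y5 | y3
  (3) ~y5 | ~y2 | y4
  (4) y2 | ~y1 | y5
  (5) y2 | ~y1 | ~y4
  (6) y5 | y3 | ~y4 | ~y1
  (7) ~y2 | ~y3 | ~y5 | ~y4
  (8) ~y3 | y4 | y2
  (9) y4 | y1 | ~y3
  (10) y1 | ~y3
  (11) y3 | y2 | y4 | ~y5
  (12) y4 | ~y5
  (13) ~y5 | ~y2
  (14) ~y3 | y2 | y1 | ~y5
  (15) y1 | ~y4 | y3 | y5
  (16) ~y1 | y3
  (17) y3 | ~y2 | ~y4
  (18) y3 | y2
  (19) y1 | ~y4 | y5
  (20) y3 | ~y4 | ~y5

3

There are 2^5 = 32 truth assignments over (y1, y2, y3, y4, y5).
Split on y3. With y3 = 1, the clauses containing y3 are satisfied and ~y3 drops from the rest; 2 of the 2^4 = 16 assignments to the other variables satisfy what remains.
With y3 = 0, by the same count on the reduced clause set, 1 assignment works.
Total: 2 + 1 = 3.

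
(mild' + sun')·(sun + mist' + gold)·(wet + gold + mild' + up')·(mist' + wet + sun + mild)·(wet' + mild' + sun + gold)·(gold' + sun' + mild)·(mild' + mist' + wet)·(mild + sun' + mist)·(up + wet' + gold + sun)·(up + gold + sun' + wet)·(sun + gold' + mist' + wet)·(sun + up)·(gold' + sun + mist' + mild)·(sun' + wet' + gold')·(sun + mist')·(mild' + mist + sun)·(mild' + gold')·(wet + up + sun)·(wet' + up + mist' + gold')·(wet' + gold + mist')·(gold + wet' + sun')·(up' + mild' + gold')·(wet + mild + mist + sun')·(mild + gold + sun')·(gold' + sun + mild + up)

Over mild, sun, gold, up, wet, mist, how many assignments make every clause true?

4

There are 2^6 = 64 truth assignments over (mild, sun, gold, up, wet, mist).
Split on up. With up = 1, the clauses containing up are satisfied and up' drops from the rest; 4 of the 2^5 = 32 assignments to the other variables satisfy what remains.
With up = 0, by the same count on the reduced clause set, 0 assignments work.
(One model: mild=F, sun=F, gold=F, up=T, wet=F, mist=F.)
Total: 4 + 0 = 4.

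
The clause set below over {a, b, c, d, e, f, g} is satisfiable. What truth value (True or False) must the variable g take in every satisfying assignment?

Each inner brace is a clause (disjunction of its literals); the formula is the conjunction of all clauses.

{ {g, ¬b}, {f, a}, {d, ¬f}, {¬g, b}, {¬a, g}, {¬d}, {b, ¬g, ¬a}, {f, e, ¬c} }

True

Suppose g = False.
Unit clause (¬b) forces b = False.
Unit clause (¬a) forces a = False.
Unit clause (f) forces f = True.
Unit clause (d) forces d = True.
That conflicts with the unit clause (¬d).
So every satisfying assignment has g = True.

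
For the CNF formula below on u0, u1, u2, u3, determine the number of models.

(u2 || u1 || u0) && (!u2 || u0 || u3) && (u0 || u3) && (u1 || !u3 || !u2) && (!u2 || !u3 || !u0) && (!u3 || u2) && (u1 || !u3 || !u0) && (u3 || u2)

There are 2^4 = 16 truth assignments over (u0, u1, u2, u3).
Check each against the 8 clauses (columns in the order u0, u1, u2, u3):
  F F F F  ✗ fails (u2 || u1 || u0)
  F F F T  ✗ fails (u2 || u1 || u0)
  F F T F  ✗ fails (!u2 || u0 || u3)
  F F T T  ✗ fails (u1 || !u3 || !u2)
  F T F F  ✗ fails (u0 || u3)
  F T F T  ✗ fails (!u3 || u2)
  F T T F  ✗ fails (!u2 || u0 || u3)
  F T T T  ✓ satisfies all
  T F F F  ✗ fails (u3 || u2)
  T F F T  ✗ fails (!u3 || u2)
  T F T F  ✓ satisfies all
  T F T T  ✗ fails (u1 || !u3 || !u2)
  T T F F  ✗ fails (u3 || u2)
  T T F T  ✗ fails (!u3 || u2)
  T T T F  ✓ satisfies all
  T T T T  ✗ fails (!u2 || !u3 || !u0)
3 of the 16 rows are models.

3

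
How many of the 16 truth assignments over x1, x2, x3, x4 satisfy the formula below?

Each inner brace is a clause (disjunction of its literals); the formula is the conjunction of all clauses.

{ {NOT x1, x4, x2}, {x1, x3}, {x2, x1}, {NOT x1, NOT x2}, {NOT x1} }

2

There are 2^4 = 16 truth assignments over (x1, x2, x3, x4).
Check each against the 5 clauses (columns in the order x1, x2, x3, x4):
  F F F F  ✗ fails (x1 OR x3)
  F F F T  ✗ fails (x1 OR x3)
  F F T F  ✗ fails (x2 OR x1)
  F F T T  ✗ fails (x2 OR x1)
  F T F F  ✗ fails (x1 OR x3)
  F T F T  ✗ fails (x1 OR x3)
  F T T F  ✓ satisfies all
  F T T T  ✓ satisfies all
  T F F F  ✗ fails (NOT x1 OR x4 OR x2)
  T F F T  ✗ fails (NOT x1)
  T F T F  ✗ fails (NOT x1 OR x4 OR x2)
  T F T T  ✗ fails (NOT x1)
  T T F F  ✗ fails (NOT x1 OR NOT x2)
  T T F T  ✗ fails (NOT x1 OR NOT x2)
  T T T F  ✗ fails (NOT x1 OR NOT x2)
  T T T T  ✗ fails (NOT x1 OR NOT x2)
2 of the 16 rows are models.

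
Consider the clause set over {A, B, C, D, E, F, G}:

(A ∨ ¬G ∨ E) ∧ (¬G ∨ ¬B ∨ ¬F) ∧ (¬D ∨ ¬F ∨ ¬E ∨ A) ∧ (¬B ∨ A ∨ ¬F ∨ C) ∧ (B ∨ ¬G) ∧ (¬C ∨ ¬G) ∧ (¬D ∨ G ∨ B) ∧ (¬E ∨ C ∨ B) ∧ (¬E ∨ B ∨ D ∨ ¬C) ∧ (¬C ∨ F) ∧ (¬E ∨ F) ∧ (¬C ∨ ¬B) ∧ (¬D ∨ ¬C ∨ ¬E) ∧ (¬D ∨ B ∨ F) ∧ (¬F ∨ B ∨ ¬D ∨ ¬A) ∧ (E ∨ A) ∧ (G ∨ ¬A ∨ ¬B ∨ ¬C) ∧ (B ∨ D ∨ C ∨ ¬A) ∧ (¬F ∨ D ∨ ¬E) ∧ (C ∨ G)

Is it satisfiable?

Yes, satisfiable

Case B = True:
From the singleton clause (¬C), C = False.
From the singleton clause (G), G = True.
From the singleton clause (¬F), F = False.
From the singleton clause (¬E), E = False.
From the singleton clause (A), A = True.
All clauses hold; D can take either value.
A satisfying assignment: A ↦ True, B ↦ True, C ↦ False, D ↦ False, E ↦ False, F ↦ False, G ↦ True.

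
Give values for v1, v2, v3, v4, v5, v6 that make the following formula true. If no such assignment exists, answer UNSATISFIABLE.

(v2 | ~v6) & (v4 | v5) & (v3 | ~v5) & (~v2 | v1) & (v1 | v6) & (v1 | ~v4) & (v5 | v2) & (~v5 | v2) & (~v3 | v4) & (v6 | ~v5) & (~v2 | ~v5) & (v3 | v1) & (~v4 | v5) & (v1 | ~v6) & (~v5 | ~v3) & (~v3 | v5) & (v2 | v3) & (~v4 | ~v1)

Branch on v2: set v2 = 1.
Unit clause (v1) forces v1 = 1.
Unit clause (~v5) forces v5 = 0.
Unit clause (v4) forces v4 = 1.
Now (~v4) is unsatisfied and unit — conflict.
Undo v2 and try v2 = 0.
Unit clause (~v6) forces v6 = 0.
Unit clause (v1) forces v1 = 1.
Unit clause (v5) forces v5 = 1.
Now (~v5) is unsatisfied and unit — conflict.
Both values of v2 lead to a conflict.

UNSATISFIABLE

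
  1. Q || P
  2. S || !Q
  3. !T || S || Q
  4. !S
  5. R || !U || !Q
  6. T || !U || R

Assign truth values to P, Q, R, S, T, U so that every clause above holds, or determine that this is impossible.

Unit clause (!S) forces S = false.
Unit clause (!Q) forces Q = false.
Unit clause (P) forces P = true.
Unit clause (!T) forces T = false.
Try U = false.
All clauses hold; R can take either value.

P=true, Q=false, R=true, S=false, T=false, U=false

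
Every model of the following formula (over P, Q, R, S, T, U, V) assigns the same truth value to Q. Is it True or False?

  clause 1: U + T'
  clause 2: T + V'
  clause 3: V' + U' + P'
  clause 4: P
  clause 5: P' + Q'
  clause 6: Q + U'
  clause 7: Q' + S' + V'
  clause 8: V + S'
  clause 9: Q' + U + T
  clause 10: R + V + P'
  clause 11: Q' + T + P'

Suppose Q = 1.
From the singleton clause (P), P = 1.
Now (P') is unsatisfied and unit — conflict.
So every satisfying assignment has Q = False.

False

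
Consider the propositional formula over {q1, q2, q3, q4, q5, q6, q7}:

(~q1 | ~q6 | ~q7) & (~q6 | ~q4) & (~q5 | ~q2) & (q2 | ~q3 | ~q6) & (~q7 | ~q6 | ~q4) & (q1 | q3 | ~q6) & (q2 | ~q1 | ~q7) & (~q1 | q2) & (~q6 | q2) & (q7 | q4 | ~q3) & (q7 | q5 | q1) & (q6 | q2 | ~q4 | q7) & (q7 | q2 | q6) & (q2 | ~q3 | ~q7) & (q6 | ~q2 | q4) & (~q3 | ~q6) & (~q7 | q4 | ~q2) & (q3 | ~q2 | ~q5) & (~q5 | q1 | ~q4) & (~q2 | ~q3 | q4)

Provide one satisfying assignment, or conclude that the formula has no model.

Try q6 = 0.
Try q5 = 0.
Try q1 = 0.
(q7) alone gives q7 = 1.
Try q2 = 1.
(q4) alone gives q4 = 1.
No clause remains; q3 is free.

q1 ↦ 0; q2 ↦ 1; q3 ↦ 1; q4 ↦ 1; q5 ↦ 0; q6 ↦ 0; q7 ↦ 1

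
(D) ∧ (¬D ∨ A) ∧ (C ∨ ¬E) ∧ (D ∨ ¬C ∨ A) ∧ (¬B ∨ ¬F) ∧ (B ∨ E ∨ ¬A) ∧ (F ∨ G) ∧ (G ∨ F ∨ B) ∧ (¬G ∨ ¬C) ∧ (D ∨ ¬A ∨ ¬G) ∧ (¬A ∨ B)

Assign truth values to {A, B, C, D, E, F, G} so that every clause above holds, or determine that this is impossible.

From the singleton clause (D), D = True.
From the singleton clause (A), A = True.
From the singleton clause (B), B = True.
From the singleton clause (¬F), F = False.
From the singleton clause (G), G = True.
From the singleton clause (¬C), C = False.
From the singleton clause (¬E), E = False.
This assignment satisfies each clause.

A=True,  B=True,  C=False,  D=True,  E=False,  F=False,  G=True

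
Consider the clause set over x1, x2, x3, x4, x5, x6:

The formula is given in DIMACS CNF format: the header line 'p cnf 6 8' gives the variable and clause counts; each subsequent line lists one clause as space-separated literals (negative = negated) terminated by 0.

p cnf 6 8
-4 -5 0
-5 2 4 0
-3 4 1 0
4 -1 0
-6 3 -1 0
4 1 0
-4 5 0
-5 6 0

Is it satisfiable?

Branch on x4: set x4 = False.
From the singleton clause (¬x1), x1 = False.
But (x1) is also a unit clause — contradiction.
That branch fails; take x4 = True instead.
From the singleton clause (¬x5), x5 = False.
But (x5) is also a unit clause — contradiction.
Either choice for x4 ends in contradiction.
No assignment satisfies every clause.

Unsatisfiable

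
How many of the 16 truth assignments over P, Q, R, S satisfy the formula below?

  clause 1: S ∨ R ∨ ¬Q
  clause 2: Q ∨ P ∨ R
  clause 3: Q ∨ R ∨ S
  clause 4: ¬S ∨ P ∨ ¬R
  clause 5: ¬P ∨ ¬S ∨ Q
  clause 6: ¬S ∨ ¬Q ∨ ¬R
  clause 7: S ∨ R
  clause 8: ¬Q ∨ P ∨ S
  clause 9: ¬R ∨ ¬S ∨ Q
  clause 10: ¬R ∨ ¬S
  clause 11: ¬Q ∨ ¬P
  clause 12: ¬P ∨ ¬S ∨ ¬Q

There are 2^4 = 16 truth assignments over (P, Q, R, S).
Check each against the 12 clauses (columns in the order P, Q, R, S):
  F F F F  ✗ fails (Q ∨ P ∨ R)
  F F F T  ✗ fails (Q ∨ P ∨ R)
  F F T F  ✓ satisfies all
  F F T T  ✗ fails (¬S ∨ P ∨ ¬R)
  F T F F  ✗ fails (S ∨ R ∨ ¬Q)
  F T F T  ✓ satisfies all
  F T T F  ✗ fails (¬Q ∨ P ∨ S)
  F T T T  ✗ fails (¬S ∨ P ∨ ¬R)
  T F F F  ✗ fails (Q ∨ R ∨ S)
  T F F T  ✗ fails (¬P ∨ ¬S ∨ Q)
  T F T F  ✓ satisfies all
  T F T T  ✗ fails (¬P ∨ ¬S ∨ Q)
  T T F F  ✗ fails (S ∨ R ∨ ¬Q)
  T T F T  ✗ fails (¬Q ∨ ¬P)
  T T T F  ✗ fails (¬Q ∨ ¬P)
  T T T T  ✗ fails (¬S ∨ ¬Q ∨ ¬R)
3 of the 16 rows are models.

3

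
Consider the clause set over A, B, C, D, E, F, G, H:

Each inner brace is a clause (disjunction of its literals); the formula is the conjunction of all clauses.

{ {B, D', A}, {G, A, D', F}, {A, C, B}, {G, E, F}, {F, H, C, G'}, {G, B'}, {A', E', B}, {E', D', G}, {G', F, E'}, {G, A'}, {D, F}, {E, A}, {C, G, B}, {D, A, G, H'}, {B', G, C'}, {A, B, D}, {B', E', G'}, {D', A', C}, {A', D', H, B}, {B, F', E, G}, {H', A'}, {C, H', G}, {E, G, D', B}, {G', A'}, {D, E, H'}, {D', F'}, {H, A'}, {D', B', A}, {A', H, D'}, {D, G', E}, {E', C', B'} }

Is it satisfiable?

No, unsatisfiable

Try G = 1.
Unit clause (A') forces A = 0.
Unit clause (E) forces E = 1.
Unit clause (F) forces F = 1.
Unit clause (B') forces B = 0.
Unit clause (D') forces D = 0.
But (D) is also a unit clause — contradiction.
Undo G and try G = 0.
Unit clause (B') forces B = 0.
Unit clause (A') forces A = 0.
Unit clause (D') forces D = 0.
But (D) is also a unit clause — contradiction.
Either choice for G ends in contradiction.
No assignment satisfies every clause.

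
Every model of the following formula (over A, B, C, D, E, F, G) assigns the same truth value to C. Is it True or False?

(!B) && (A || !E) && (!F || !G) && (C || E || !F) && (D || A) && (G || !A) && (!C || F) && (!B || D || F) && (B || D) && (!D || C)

Suppose C = false.
The clause (!B) is unit, so B = false.
The clause (D) is unit, so D = true.
That conflicts with the unit clause (!D).
So every satisfying assignment has C = True.

True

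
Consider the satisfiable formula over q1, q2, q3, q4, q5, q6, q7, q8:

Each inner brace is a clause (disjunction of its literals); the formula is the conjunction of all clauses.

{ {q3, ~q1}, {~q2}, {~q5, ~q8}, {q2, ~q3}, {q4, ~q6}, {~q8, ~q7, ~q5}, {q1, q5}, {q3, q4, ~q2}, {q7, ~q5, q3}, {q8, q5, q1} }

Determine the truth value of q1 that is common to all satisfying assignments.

False

Suppose q1 = 1.
Unit clause (q3) forces q3 = 1.
Unit clause (~q2) forces q2 = 0.
But (q2) is also a unit clause — contradiction.
So every satisfying assignment has q1 = False.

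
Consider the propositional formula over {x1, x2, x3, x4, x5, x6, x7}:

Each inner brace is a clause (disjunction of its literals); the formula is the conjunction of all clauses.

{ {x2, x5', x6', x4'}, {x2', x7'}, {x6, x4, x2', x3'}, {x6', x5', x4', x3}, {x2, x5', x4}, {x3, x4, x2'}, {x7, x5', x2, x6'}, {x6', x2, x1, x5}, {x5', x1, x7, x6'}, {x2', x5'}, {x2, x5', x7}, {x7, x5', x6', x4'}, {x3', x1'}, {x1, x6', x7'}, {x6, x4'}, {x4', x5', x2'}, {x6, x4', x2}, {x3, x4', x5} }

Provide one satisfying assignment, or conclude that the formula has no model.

x1 ↦ 0,  x2 ↦ 1,  x3 ↦ 1,  x4 ↦ 1,  x5 ↦ 0,  x6 ↦ 1,  x7 ↦ 0

Suppose x2 = 1.
(x7') alone gives x7 = 0.
(x5') alone gives x5 = 0.
Suppose x3 = 1.
(x1') alone gives x1 = 0.
Suppose x6 = 1.
Every clause is now satisfied; x4 is unconstrained.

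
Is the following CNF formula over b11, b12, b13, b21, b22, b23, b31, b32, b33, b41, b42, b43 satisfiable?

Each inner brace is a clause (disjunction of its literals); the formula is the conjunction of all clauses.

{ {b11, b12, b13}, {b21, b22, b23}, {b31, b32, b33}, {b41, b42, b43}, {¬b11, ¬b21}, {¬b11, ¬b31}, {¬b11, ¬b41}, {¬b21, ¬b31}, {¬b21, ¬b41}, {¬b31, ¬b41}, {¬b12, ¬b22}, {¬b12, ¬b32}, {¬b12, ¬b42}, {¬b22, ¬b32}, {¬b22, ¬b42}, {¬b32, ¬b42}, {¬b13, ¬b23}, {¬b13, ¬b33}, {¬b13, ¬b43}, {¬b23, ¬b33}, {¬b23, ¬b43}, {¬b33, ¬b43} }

Suppose b11 = False.
Suppose b12 = True.
The clause (¬b22) is unit, so b22 = False.
The clause (¬b32) is unit, so b32 = False.
The clause (¬b42) is unit, so b42 = False.
Suppose b21 = True.
The clause (¬b31) is unit, so b31 = False.
The clause (b33) is unit, so b33 = True.
The clause (¬b41) is unit, so b41 = False.
The clause (b43) is unit, so b43 = True.
But (¬b43) is also a unit clause — contradiction.
So b21 must be the other value — set b21 = False.
The clause (b23) is unit, so b23 = True.
The clause (¬b13) is unit, so b13 = False.
The clause (¬b33) is unit, so b33 = False.
The clause (b31) is unit, so b31 = True.
The clause (¬b41) is unit, so b41 = False.
The clause (b43) is unit, so b43 = True.
But (¬b43) is also a unit clause — contradiction.
Neither b21 = True nor b21 = False works.
So b12 must be the other value — set b12 = False.
The clause (b13) is unit, so b13 = True.
The clause (¬b23) is unit, so b23 = False.
The clause (¬b33) is unit, so b33 = False.
The clause (¬b43) is unit, so b43 = False.
Suppose b21 = True.
The clause (¬b31) is unit, so b31 = False.
The clause (b32) is unit, so b32 = True.
The clause (¬b41) is unit, so b41 = False.
The clause (b42) is unit, so b42 = True.
But (¬b42) is also a unit clause — contradiction.
So b21 must be the other value — set b21 = False.
The clause (b22) is unit, so b22 = True.
The clause (¬b32) is unit, so b32 = False.
The clause (b31) is unit, so b31 = True.
The clause (¬b41) is unit, so b41 = False.
The clause (b42) is unit, so b42 = True.
But (¬b42) is also a unit clause — contradiction.
Neither b21 = True nor b21 = False works.
Neither b12 = True nor b12 = False works.
So b11 must be the other value — set b11 = True.
The clause (¬b21) is unit, so b21 = False.
The clause (¬b31) is unit, so b31 = False.
The clause (¬b41) is unit, so b41 = False.
Suppose b22 = True.
The clause (¬b12) is unit, so b12 = False.
The clause (¬b32) is unit, so b32 = False.
The clause (b33) is unit, so b33 = True.
The clause (¬b42) is unit, so b42 = False.
The clause (b43) is unit, so b43 = True.
But (¬b43) is also a unit clause — contradiction.
So b22 must be the other value — set b22 = False.
The clause (b23) is unit, so b23 = True.
The clause (¬b13) is unit, so b13 = False.
The clause (¬b33) is unit, so b33 = False.
The clause (b32) is unit, so b32 = True.
The clause (¬b12) is unit, so b12 = False.
The clause (¬b42) is unit, so b42 = False.
The clause (b43) is unit, so b43 = True.
But (¬b43) is also a unit clause — contradiction.
Neither b22 = True nor b22 = False works.
Neither b11 = True nor b11 = False works.
No assignment satisfies every clause.

No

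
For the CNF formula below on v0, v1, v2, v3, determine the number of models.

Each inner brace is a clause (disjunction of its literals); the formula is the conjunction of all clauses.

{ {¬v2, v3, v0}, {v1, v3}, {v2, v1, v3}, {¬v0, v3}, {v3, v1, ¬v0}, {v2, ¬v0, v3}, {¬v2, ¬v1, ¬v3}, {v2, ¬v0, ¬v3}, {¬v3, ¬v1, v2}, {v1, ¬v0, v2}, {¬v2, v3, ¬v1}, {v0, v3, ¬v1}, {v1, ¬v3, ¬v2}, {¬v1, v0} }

There are 2^4 = 16 truth assignments over (v0, v1, v2, v3).
Check each against the 14 clauses (columns in the order v0, v1, v2, v3):
  F F F F  ✗ fails (v1 ∨ v3)
  F F F T  ✓ satisfies all
  F F T F  ✗ fails (¬v2 ∨ v3 ∨ v0)
  F F T T  ✗ fails (v1 ∨ ¬v3 ∨ ¬v2)
  F T F F  ✗ fails (v0 ∨ v3 ∨ ¬v1)
  F T F T  ✗ fails (¬v3 ∨ ¬v1 ∨ v2)
  F T T F  ✗ fails (¬v2 ∨ v3 ∨ v0)
  F T T T  ✗ fails (¬v2 ∨ ¬v1 ∨ ¬v3)
  T F F F  ✗ fails (v1 ∨ v3)
  T F F T  ✗ fails (v2 ∨ ¬v0 ∨ ¬v3)
  T F T F  ✗ fails (v1 ∨ v3)
  T F T T  ✗ fails (v1 ∨ ¬v3 ∨ ¬v2)
  T T F F  ✗ fails (¬v0 ∨ v3)
  T T F T  ✗ fails (v2 ∨ ¬v0 ∨ ¬v3)
  T T T F  ✗ fails (¬v0 ∨ v3)
  T T T T  ✗ fails (¬v2 ∨ ¬v1 ∨ ¬v3)
1 of the 16 rows is a model.

1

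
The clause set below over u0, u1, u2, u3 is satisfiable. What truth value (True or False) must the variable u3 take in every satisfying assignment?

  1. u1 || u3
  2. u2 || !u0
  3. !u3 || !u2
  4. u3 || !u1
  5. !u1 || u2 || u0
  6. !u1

True

Suppose u3 = false.
Unit clause (u1) forces u1 = true.
Now (!u1) is unsatisfied and unit — conflict.
So every satisfying assignment has u3 = True.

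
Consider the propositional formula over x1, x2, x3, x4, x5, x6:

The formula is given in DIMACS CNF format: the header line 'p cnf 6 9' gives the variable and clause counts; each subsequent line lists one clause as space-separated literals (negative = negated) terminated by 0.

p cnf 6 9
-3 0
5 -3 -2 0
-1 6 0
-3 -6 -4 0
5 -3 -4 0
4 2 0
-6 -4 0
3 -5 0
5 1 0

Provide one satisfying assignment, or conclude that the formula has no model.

x1=True; x2=True; x3=False; x4=False; x5=False; x6=True

The clause (¬x3) is unit, so x3 = False.
The clause (¬x5) is unit, so x5 = False.
The clause (x1) is unit, so x1 = True.
The clause (x6) is unit, so x6 = True.
The clause (¬x4) is unit, so x4 = False.
The clause (x2) is unit, so x2 = True.
This assignment satisfies each clause.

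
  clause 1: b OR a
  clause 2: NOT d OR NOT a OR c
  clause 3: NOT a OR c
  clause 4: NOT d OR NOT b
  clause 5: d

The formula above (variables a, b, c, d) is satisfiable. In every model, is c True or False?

Suppose c = false.
(NOT a) alone gives a = false.
(b) alone gives b = true.
(NOT d) alone gives d = false.
But (d) is also a unit clause — contradiction.
So every satisfying assignment has c = True.

True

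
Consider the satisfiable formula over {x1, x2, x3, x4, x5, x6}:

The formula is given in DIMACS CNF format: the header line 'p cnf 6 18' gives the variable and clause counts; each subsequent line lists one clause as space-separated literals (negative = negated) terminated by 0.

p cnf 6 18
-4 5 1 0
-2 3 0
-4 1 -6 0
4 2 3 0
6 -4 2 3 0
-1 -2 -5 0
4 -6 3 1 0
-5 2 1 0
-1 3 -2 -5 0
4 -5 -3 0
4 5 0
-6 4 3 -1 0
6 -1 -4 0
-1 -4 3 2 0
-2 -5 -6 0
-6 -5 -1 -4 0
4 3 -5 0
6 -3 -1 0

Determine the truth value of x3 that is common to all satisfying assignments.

Suppose x3 = False.
From the singleton clause (¬x2), x2 = False.
From the singleton clause (x4), x4 = True.
From the singleton clause (x6), x6 = True.
From the singleton clause (x1), x1 = True.
Now (¬x1) is unsatisfied and unit — conflict.
So every satisfying assignment has x3 = True.

True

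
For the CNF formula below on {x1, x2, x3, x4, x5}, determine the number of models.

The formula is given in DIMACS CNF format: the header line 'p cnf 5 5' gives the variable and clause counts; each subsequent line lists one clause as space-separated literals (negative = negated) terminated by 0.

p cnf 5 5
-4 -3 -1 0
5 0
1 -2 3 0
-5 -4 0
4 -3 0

There are 2^5 = 32 truth assignments over (x1, x2, x3, x4, x5).
Split on x4. With x4 = True, the clauses containing x4 are satisfied and ¬x4 drops from the rest; 0 of the 2^4 = 16 assignments to the other variables satisfy what remains.
With x4 = False, by the same count on the reduced clause set, 3 assignments work.
(One model: x1=F, x2=F, x3=F, x4=F, x5=T.)
Total: 0 + 3 = 3.

3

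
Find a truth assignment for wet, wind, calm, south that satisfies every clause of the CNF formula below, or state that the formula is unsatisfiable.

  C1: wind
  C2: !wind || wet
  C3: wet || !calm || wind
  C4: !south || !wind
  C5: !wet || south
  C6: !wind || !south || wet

UNSATISFIABLE

(wind) alone gives wind = true.
(wet) alone gives wet = true.
(!south) alone gives south = false.
But (south) is also a unit clause — contradiction.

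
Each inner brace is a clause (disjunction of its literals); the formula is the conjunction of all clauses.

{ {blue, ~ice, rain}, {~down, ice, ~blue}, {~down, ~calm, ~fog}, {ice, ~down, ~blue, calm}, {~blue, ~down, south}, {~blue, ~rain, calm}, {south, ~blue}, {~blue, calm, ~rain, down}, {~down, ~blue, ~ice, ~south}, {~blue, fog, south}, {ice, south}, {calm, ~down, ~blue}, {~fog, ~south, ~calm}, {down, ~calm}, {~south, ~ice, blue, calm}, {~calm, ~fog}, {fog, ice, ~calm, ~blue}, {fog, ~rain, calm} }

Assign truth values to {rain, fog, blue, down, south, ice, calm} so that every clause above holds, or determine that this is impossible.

rain ↦ 0,  fog ↦ 0,  blue ↦ 0,  down ↦ 0,  south ↦ 1,  ice ↦ 0,  calm ↦ 0

Branch on south: set south = 1.
Branch on fog: set fog = 0.
Branch on down: set down = 0.
Unit clause (~calm) forces calm = 0.
Unit clause (~rain) forces rain = 0.
Branch on blue: set blue = 0.
Unit clause (~ice) forces ice = 0.
Every clause now holds.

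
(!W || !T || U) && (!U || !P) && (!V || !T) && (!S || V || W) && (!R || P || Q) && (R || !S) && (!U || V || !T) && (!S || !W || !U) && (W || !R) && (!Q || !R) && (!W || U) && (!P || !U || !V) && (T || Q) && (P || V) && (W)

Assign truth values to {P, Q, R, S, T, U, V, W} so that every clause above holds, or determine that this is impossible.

The clause (W) is unit, so W = true.
The clause (U) is unit, so U = true.
The clause (!P) is unit, so P = false.
The clause (!S) is unit, so S = false.
The clause (V) is unit, so V = true.
The clause (!T) is unit, so T = false.
The clause (Q) is unit, so Q = true.
The clause (!R) is unit, so R = false.
All clauses are satisfied.

P=false,  Q=true,  R=false,  S=false,  T=false,  U=true,  V=true,  W=true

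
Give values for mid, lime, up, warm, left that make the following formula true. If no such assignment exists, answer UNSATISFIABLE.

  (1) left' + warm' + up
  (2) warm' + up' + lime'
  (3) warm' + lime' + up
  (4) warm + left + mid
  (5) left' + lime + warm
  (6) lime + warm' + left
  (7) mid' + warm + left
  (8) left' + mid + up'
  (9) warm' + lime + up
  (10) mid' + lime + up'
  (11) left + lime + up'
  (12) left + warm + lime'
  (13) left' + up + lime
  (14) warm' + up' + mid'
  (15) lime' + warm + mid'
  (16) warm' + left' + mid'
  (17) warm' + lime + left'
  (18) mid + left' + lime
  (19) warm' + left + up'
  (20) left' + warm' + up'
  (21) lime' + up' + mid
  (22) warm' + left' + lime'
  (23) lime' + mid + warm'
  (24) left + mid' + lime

Branch on left: set left = 1.
Branch on warm: set warm = 0.
From the singleton clause (lime), lime = 1.
From the singleton clause (mid'), mid = 0.
From the singleton clause (up'), up = 0.
This assignment satisfies each clause.

mid ↦ 0, lime ↦ 1, up ↦ 0, warm ↦ 0, left ↦ 1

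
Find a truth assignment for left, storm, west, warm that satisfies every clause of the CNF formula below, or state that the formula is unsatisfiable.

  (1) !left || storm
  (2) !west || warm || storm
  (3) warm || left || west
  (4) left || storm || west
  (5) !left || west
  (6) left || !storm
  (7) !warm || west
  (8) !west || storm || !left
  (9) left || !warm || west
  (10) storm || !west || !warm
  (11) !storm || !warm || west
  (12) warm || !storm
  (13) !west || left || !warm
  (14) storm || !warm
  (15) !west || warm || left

left=true; storm=true; west=true; warm=true

Suppose left = true.
The clause (storm) is unit, so storm = true.
The clause (west) is unit, so west = true.
The clause (warm) is unit, so warm = true.
Every clause now holds.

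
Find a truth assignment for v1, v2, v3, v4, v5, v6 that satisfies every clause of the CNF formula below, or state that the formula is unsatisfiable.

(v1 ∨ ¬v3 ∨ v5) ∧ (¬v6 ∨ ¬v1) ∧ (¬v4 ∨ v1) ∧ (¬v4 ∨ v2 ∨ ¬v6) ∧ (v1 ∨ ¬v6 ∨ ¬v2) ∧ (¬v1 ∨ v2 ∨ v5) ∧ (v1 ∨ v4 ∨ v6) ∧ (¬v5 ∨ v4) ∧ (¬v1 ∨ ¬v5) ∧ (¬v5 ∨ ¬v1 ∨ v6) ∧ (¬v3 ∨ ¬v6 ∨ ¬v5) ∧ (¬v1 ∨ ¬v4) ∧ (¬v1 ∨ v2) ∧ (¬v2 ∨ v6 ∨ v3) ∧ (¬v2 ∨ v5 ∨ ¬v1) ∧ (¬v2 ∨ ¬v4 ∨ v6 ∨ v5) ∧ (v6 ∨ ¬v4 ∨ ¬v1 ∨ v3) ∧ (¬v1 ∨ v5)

v1: False, v2: False, v3: False, v4: False, v5: False, v6: True

Branch on v6: set v6 = True.
Unit clause (¬v1) forces v1 = False.
Unit clause (¬v4) forces v4 = False.
Unit clause (¬v2) forces v2 = False.
Unit clause (¬v5) forces v5 = False.
Unit clause (¬v3) forces v3 = False.
Every clause now holds.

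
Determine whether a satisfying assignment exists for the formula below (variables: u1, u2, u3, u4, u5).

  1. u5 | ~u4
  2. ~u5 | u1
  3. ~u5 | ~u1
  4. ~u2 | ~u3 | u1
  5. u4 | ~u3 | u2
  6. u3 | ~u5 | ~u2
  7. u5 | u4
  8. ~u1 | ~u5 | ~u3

Unsatisfiable

Suppose u5 = 1.
Unit clause (u1) forces u1 = 1.
But (~u1) is also a unit clause — contradiction.
That branch fails; take u5 = 0 instead.
Unit clause (~u4) forces u4 = 0.
But (u4) is also a unit clause — contradiction.
Either choice for u5 ends in contradiction.
No assignment satisfies every clause.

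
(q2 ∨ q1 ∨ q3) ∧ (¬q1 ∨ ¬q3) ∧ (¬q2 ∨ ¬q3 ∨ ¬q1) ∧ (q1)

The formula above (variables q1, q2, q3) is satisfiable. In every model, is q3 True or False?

False

Suppose q3 = True.
From the singleton clause (¬q1), q1 = False.
That conflicts with the unit clause (q1).
So every satisfying assignment has q3 = False.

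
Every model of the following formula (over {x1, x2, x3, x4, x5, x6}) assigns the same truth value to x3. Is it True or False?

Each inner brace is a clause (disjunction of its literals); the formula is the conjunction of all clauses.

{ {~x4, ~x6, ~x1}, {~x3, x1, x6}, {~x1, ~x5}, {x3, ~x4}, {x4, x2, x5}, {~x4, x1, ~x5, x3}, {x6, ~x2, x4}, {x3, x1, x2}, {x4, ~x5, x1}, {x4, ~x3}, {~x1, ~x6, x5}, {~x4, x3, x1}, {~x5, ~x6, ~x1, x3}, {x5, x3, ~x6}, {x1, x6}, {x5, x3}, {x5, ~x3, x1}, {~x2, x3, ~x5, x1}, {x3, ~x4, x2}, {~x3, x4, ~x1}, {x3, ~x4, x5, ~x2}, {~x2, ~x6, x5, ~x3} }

True

Suppose x3 = 0.
(~x4) alone gives x4 = 0.
(x5) alone gives x5 = 1.
(~x1) alone gives x1 = 0.
That conflicts with the unit clause (x1).
So every satisfying assignment has x3 = True.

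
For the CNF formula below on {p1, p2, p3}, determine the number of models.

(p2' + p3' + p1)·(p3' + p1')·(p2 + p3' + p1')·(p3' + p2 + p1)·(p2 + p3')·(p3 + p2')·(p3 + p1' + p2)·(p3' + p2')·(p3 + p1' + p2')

1

There are 2^3 = 8 truth assignments over (p1, p2, p3).
Check each against the 9 clauses (columns in the order p1, p2, p3):
  F F F  ✓ satisfies all
  F F T  ✗ fails (p3' + p2 + p1)
  F T F  ✗ fails (p3 + p2')
  F T T  ✗ fails (p2' + p3' + p1)
  T F F  ✗ fails (p3 + p1' + p2)
  T F T  ✗ fails (p3' + p1')
  T T F  ✗ fails (p3 + p2')
  T T T  ✗ fails (p3' + p1')
1 of the 8 rows is a model.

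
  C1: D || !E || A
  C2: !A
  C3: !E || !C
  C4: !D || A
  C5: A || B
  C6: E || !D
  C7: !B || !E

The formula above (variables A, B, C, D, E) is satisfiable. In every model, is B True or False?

True

Suppose B = false.
(!A) alone gives A = false.
But (A) is also a unit clause — contradiction.
So every satisfying assignment has B = True.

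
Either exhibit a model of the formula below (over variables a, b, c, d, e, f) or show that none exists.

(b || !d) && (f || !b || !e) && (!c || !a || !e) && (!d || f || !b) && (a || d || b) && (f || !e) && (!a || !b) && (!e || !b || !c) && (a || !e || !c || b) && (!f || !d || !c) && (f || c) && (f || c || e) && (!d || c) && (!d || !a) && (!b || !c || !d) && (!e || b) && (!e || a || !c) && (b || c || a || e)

a=true,  b=false,  c=true,  d=false,  e=false,  f=false

Case b = false:
Unit clause (!d) forces d = false.
Unit clause (a) forces a = true.
Unit clause (!e) forces e = false.
Case f = false:
Unit clause (c) forces c = true.
All clauses are satisfied.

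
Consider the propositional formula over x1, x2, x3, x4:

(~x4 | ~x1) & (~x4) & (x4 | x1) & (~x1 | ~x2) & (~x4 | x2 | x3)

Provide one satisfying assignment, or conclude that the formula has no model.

x1=1; x2=0; x3=0; x4=0

(~x4) alone gives x4 = 0.
(x1) alone gives x1 = 1.
(~x2) alone gives x2 = 0.
All clauses hold; x3 can take either value.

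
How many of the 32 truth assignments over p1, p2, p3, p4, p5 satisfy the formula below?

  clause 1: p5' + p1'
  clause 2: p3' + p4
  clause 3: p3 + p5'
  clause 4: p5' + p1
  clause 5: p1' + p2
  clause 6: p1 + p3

There are 2^5 = 32 truth assignments over (p1, p2, p3, p4, p5).
Split on p5. With p5 = 1, the clauses containing p5 are satisfied and p5' drops from the rest; 0 of the 2^4 = 16 assignments to the other variables satisfy what remains.
With p5 = 0, by the same count on the reduced clause set, 5 assignments work.
(One model: p1=F, p2=F, p3=T, p4=T, p5=F.)
Total: 0 + 5 = 5.

5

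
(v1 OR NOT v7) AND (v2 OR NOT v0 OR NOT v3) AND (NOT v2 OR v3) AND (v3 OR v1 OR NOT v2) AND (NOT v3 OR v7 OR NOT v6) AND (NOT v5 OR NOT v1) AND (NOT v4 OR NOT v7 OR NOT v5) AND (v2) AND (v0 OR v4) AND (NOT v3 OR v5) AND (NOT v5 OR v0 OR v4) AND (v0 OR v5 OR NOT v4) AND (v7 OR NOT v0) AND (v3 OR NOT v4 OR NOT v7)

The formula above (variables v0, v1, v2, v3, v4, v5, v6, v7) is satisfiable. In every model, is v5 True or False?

Suppose v5 = false.
From the singleton clause (v2), v2 = true.
From the singleton clause (v3), v3 = true.
But (NOT v3) is also a unit clause — contradiction.
So every satisfying assignment has v5 = True.

True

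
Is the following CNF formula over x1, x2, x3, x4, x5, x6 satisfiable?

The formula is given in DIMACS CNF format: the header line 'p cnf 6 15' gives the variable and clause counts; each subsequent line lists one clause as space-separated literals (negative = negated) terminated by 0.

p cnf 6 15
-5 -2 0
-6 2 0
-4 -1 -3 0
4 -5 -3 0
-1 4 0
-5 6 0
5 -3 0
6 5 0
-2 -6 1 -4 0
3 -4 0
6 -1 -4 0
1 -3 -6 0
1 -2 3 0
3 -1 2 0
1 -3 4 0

No, unsatisfiable

Branch on x5: set x5 = False.
Unit clause (¬x3) forces x3 = False.
Unit clause (x6) forces x6 = True.
Unit clause (x2) forces x2 = True.
Unit clause (¬x4) forces x4 = False.
Unit clause (¬x1) forces x1 = False.
But (x1) is also a unit clause — contradiction.
Undo x5 and try x5 = True.
Unit clause (¬x2) forces x2 = False.
Unit clause (¬x6) forces x6 = False.
But (x6) is also a unit clause — contradiction.
Both values of x5 lead to a conflict.
No assignment satisfies every clause.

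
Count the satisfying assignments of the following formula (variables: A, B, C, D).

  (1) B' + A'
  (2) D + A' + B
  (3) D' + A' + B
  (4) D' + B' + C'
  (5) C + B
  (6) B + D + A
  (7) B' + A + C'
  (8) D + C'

3

There are 2^4 = 16 truth assignments over (A, B, C, D).
Check each against the 8 clauses (columns in the order A, B, C, D):
  F F F F  ✗ fails (C + B)
  F F F T  ✗ fails (C + B)
  F F T F  ✗ fails (B + D + A)
  F F T T  ✓ satisfies all
  F T F F  ✓ satisfies all
  F T F T  ✓ satisfies all
  F T T F  ✗ fails (B' + A + C')
  F T T T  ✗ fails (D' + B' + C')
  T F F F  ✗ fails (D + A' + B)
  T F F T  ✗ fails (D' + A' + B)
  T F T F  ✗ fails (D + A' + B)
  T F T T  ✗ fails (D' + A' + B)
  T T F F  ✗ fails (B' + A')
  T T F T  ✗ fails (B' + A')
  T T T F  ✗ fails (B' + A')
  T T T T  ✗ fails (B' + A')
3 of the 16 rows are models.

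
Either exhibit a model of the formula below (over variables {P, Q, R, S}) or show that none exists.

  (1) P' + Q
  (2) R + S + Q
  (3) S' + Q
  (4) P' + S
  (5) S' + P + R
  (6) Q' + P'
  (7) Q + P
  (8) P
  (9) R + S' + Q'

(P) alone gives P = 1.
(Q) alone gives Q = 1.
That conflicts with the unit clause (Q').

UNSATISFIABLE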